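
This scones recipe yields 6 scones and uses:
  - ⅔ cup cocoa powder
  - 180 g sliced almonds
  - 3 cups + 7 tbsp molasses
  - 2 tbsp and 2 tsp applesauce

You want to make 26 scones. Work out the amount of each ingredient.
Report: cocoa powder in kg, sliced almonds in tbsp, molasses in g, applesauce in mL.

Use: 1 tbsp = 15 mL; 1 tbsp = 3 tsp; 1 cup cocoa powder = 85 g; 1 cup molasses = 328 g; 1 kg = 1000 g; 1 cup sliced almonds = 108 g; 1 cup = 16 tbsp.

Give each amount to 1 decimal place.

cocoa powder: 0.2 kg; sliced almonds: 115.6 tbsp; molasses: 4885.8 g; applesauce: 173.3 mL

Scaling factor: 26/6 = 13/3.
cocoa powder: 2/3 cup × 13/3 × 85 g/cup ÷ 1000 g/kg ≈ 0.2 kg
sliced almonds: 180 g × 13/3 ÷ 108 g/cup × 16 tbsp/cup ≈ 115.6 tbsp
molasses: (3 cup + 7 tbsp = 3.4375 cup) × 13/3 × 328 g/cup ≈ 4885.8 g
applesauce: (2 tbsp + 2 tsp = 8/3 tbsp) × 13/3 × 15 mL/tbsp ≈ 173.3 mL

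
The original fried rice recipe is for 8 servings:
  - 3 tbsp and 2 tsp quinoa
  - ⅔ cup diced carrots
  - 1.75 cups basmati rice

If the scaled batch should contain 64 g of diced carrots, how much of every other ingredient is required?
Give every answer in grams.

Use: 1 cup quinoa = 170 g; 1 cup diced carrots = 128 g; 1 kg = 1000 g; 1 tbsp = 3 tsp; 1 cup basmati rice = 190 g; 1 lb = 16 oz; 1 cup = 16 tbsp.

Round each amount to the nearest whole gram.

The original recipe has 256/3 g of diced carrots, so the scaling factor is 64 ÷ 256/3 = 3/4 = 0.75.
quinoa: (3 tbsp + 2 tsp = 11/3 tbsp) × 3/4 ÷ 16 tbsp/cup × 170 g/cup ≈ 29 g
basmati rice: 1.75 cup × 3/4 × 190 g/cup ≈ 249 g

quinoa: 29 g; basmati rice: 249 g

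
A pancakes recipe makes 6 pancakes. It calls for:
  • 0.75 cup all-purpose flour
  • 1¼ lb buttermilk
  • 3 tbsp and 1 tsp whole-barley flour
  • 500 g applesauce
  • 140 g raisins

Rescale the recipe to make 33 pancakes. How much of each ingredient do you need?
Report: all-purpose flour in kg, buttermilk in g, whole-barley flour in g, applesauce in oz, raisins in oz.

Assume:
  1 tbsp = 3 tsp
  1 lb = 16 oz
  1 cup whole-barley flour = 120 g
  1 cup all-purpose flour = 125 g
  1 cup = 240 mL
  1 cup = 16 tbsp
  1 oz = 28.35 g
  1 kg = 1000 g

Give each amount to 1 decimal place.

all-purpose flour: 0.5 kg; buttermilk: 3118.5 g; whole-barley flour: 137.5 g; applesauce: 97.0 oz; raisins: 27.2 oz

Scaling factor: 33/6 = 11/2 = 5.5.
all-purpose flour: 0.75 cup × 11/2 × 125 g/cup ÷ 1000 g/kg ≈ 0.5 kg
buttermilk: 1.25 lb × 11/2 × 16 oz/lb × 28.35 g/oz = 3118.5 g
whole-barley flour: (3 tbsp + 1 tsp = 10/3 tbsp) × 11/2 ÷ 16 tbsp/cup × 120 g/cup = 137.5 g
applesauce: 500 g × 11/2 ÷ 28.35 g/oz ≈ 97.0 oz
raisins: 140 g × 11/2 ÷ 28.35 g/oz ≈ 27.2 oz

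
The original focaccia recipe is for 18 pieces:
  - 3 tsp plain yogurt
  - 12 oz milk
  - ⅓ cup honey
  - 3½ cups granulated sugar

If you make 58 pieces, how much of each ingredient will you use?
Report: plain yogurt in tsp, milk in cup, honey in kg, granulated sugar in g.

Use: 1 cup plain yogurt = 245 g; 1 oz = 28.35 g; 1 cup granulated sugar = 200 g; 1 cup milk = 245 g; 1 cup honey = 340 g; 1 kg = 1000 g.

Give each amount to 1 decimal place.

plain yogurt: 9.7 tsp; milk: 4.5 cup; honey: 0.4 kg; granulated sugar: 2255.6 g

Scaling factor: 58/18 = 29/9.
plain yogurt: 3 tsp × 29/9 ≈ 9.7 tsp
milk: 12 oz × 29/9 × 28.35 g/oz ÷ 245 g/cup ≈ 4.5 cup
honey: 1/3 cup × 29/9 × 340 g/cup ÷ 1000 g/kg ≈ 0.4 kg
granulated sugar: 3.5 cup × 29/9 × 200 g/cup ≈ 2255.6 g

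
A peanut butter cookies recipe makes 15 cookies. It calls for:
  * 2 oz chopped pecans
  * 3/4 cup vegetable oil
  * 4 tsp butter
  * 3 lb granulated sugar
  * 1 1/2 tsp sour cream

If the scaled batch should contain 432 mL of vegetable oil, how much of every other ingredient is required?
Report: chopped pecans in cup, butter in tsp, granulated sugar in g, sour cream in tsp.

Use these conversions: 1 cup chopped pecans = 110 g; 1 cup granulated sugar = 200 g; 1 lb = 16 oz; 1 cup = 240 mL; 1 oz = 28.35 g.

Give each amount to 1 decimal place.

The original recipe has 180 mL of vegetable oil, so the scaling factor is 432 ÷ 180 = 12/5 = 2.4.
chopped pecans: 2 oz × 12/5 × 28.35 g/oz ÷ 110 g/cup ≈ 1.2 cup
butter: 4 tsp × 12/5 = 9.6 tsp
granulated sugar: 3 lb × 12/5 × 16 oz/lb × 28.35 g/oz ≈ 3265.9 g
sour cream: 1.5 tsp × 12/5 = 3.6 tsp

chopped pecans: 1.2 cup; butter: 9.6 tsp; granulated sugar: 3265.9 g; sour cream: 3.6 tsp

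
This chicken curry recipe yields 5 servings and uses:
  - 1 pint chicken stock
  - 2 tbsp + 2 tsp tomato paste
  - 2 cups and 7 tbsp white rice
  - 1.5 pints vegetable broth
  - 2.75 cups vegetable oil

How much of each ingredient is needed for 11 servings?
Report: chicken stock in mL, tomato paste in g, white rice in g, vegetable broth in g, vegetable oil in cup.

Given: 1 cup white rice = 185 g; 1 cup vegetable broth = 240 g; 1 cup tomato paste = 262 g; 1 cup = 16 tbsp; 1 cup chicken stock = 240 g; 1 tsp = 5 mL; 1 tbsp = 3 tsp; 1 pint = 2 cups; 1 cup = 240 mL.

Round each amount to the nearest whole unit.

chicken stock: 1056 mL; tomato paste: 96 g; white rice: 992 g; vegetable broth: 1584 g; vegetable oil: 6 cup

Scaling factor: 11/5 = 2.2.
chicken stock: 1 pint × 11/5 × 2 cup/pint × 240 mL/cup = 1056 mL
tomato paste: (2 tbsp + 2 tsp = 8/3 tbsp) × 11/5 ÷ 16 tbsp/cup × 262 g/cup ≈ 96 g
white rice: (2 cup + 7 tbsp = 2.4375 cup) × 11/5 × 185 g/cup ≈ 992 g
vegetable broth: 1.5 pint × 11/5 × 2 cup/pint × 240 g/cup = 1584 g
vegetable oil: 2.75 cup × 11/5 ≈ 6 cup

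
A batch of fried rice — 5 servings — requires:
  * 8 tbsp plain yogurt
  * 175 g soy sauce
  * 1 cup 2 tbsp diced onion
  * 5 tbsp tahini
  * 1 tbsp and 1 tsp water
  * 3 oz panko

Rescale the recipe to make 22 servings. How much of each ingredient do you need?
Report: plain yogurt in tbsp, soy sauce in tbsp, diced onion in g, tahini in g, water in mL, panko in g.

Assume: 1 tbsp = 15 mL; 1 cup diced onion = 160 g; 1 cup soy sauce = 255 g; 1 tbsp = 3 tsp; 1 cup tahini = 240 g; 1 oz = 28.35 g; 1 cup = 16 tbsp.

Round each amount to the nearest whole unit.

Scaling factor: 22/5 = 4.4.
plain yogurt: 8 tbsp × 22/5 ≈ 35 tbsp
soy sauce: 175 g × 22/5 ÷ 255 g/cup × 16 tbsp/cup ≈ 48 tbsp
diced onion: (1 cup + 2 tbsp = 1.125 cup) × 22/5 × 160 g/cup = 792 g
tahini: 5 tbsp × 22/5 ÷ 16 tbsp/cup × 240 g/cup = 330 g
water: (1 tbsp + 1 tsp = 4/3 tbsp) × 22/5 × 15 mL/tbsp = 88 mL
panko: 3 oz × 22/5 × 28.35 g/oz ≈ 374 g

plain yogurt: 35 tbsp; soy sauce: 48 tbsp; diced onion: 792 g; tahini: 330 g; water: 88 mL; panko: 374 g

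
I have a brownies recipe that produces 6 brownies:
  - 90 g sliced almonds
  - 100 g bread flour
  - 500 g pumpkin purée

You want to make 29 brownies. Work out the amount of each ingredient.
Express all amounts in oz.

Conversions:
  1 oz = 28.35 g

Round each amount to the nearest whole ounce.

Scaling factor: 29/6.
sliced almonds: 90 g × 29/6 ÷ 28.35 g/oz ≈ 15 oz
bread flour: 100 g × 29/6 ÷ 28.35 g/oz ≈ 17 oz
pumpkin purée: 500 g × 29/6 ÷ 28.35 g/oz ≈ 85 oz

sliced almonds: 15 oz; bread flour: 17 oz; pumpkin purée: 85 oz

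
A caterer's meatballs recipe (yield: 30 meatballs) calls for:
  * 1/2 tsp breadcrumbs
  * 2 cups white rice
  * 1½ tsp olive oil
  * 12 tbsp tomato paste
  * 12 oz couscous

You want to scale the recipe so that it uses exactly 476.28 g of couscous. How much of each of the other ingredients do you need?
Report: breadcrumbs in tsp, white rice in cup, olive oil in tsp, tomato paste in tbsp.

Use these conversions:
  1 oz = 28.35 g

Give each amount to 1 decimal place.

breadcrumbs: 0.7 tsp; white rice: 2.8 cup; olive oil: 2.1 tsp; tomato paste: 16.8 tbsp

The original recipe has 340.2 g of couscous, so the scaling factor is 476.28 ÷ 340.2 = 7/5 = 1.4.
breadcrumbs: 0.5 tsp × 7/5 = 0.7 tsp
white rice: 2 cup × 7/5 = 2.8 cup
olive oil: 1.5 tsp × 7/5 = 2.1 tsp
tomato paste: 12 tbsp × 7/5 = 16.8 tbsp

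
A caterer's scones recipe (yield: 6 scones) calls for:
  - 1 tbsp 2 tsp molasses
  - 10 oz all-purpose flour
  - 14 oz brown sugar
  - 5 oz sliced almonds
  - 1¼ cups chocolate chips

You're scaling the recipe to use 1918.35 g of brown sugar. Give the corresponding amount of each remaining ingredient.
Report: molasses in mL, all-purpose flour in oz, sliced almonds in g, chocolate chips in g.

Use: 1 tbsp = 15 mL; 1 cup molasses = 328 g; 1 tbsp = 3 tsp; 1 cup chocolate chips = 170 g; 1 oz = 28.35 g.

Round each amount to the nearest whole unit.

The original recipe has 396.9 g of brown sugar, so the scaling factor is 1918.35 ÷ 396.9 = 29/6.
molasses: (1 tbsp + 2 tsp = 5/3 tbsp) × 29/6 × 15 mL/tbsp ≈ 121 mL
all-purpose flour: 10 oz × 29/6 ≈ 48 oz
sliced almonds: 5 oz × 29/6 × 28.35 g/oz ≈ 685 g
chocolate chips: 1.25 cup × 29/6 × 170 g/cup ≈ 1027 g

molasses: 121 mL; all-purpose flour: 48 oz; sliced almonds: 685 g; chocolate chips: 1027 g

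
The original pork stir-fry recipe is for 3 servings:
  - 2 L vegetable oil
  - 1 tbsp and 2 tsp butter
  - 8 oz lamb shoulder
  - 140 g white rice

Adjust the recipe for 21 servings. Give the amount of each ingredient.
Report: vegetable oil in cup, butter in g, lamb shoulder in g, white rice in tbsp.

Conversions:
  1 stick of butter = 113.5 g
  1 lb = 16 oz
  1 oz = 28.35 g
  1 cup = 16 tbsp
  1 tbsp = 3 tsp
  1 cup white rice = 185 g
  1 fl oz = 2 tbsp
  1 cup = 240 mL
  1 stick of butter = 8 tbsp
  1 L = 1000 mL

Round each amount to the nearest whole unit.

vegetable oil: 58 cup; butter: 166 g; lamb shoulder: 1588 g; white rice: 85 tbsp

Scaling factor: 21/3 = 7.
vegetable oil: 2 L × 7 × 1000 mL/L ÷ 240 mL/cup ≈ 58 cup
butter: (1 tbsp + 2 tsp = 5/3 tbsp) × 7 ÷ 8 tbsp/stick × 113.5 g/stick ≈ 166 g
lamb shoulder: 8 oz × 7 × 28.35 g/oz ≈ 1588 g
white rice: 140 g × 7 ÷ 185 g/cup × 16 tbsp/cup ≈ 85 tbsp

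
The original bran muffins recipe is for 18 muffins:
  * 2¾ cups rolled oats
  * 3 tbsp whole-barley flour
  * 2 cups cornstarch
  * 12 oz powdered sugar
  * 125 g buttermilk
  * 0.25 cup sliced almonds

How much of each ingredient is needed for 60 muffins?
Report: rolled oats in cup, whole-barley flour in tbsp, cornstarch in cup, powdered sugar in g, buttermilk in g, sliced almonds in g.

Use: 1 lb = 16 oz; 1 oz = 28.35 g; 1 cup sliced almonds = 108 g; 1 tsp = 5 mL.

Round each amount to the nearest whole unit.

rolled oats: 9 cup; whole-barley flour: 10 tbsp; cornstarch: 7 cup; powdered sugar: 1134 g; buttermilk: 417 g; sliced almonds: 90 g

Scaling factor: 60/18 = 10/3.
rolled oats: 2.75 cup × 10/3 ≈ 9 cup
whole-barley flour: 3 tbsp × 10/3 = 10 tbsp
cornstarch: 2 cup × 10/3 ≈ 7 cup
powdered sugar: 12 oz × 10/3 × 28.35 g/oz = 1134 g
buttermilk: 125 g × 10/3 ≈ 417 g
sliced almonds: 0.25 cup × 10/3 × 108 g/cup = 90 g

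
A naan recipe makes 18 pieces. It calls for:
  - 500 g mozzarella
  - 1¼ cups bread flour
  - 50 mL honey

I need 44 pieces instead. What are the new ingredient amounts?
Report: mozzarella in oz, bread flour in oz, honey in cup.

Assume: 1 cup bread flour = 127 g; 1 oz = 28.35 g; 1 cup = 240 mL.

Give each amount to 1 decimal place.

Scaling factor: 44/18 = 22/9.
mozzarella: 500 g × 22/9 ÷ 28.35 g/oz ≈ 43.1 oz
bread flour: 1.25 cup × 22/9 × 127 g/cup ÷ 28.35 g/oz ≈ 13.7 oz
honey: 50 mL × 22/9 ÷ 240 mL/cup ≈ 0.5 cup

mozzarella: 43.1 oz; bread flour: 13.7 oz; honey: 0.5 cup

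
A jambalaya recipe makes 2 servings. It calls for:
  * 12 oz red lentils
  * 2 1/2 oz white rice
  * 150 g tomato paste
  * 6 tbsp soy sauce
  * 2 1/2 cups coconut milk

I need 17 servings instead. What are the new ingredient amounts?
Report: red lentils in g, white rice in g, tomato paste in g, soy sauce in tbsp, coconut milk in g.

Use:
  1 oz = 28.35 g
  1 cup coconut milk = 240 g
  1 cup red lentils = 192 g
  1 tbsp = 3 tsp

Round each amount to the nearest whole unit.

Scaling factor: 17/2 = 8.5.
red lentils: 12 oz × 17/2 × 28.35 g/oz ≈ 2892 g
white rice: 2.5 oz × 17/2 × 28.35 g/oz ≈ 602 g
tomato paste: 150 g × 17/2 = 1275 g
soy sauce: 6 tbsp × 17/2 = 51 tbsp
coconut milk: 2.5 cup × 17/2 × 240 g/cup = 5100 g

red lentils: 2892 g; white rice: 602 g; tomato paste: 1275 g; soy sauce: 51 tbsp; coconut milk: 5100 g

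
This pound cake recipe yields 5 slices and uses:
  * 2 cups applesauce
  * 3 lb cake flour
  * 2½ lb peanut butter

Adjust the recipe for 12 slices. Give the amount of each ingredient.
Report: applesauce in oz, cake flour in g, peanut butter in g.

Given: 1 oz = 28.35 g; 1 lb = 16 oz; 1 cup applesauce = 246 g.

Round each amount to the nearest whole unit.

applesauce: 42 oz; cake flour: 3266 g; peanut butter: 2722 g

Scaling factor: 12/5 = 2.4.
applesauce: 2 cup × 12/5 × 246 g/cup ÷ 28.35 g/oz ≈ 42 oz
cake flour: 3 lb × 12/5 × 16 oz/lb × 28.35 g/oz ≈ 3266 g
peanut butter: 2.5 lb × 12/5 × 16 oz/lb × 28.35 g/oz ≈ 2722 g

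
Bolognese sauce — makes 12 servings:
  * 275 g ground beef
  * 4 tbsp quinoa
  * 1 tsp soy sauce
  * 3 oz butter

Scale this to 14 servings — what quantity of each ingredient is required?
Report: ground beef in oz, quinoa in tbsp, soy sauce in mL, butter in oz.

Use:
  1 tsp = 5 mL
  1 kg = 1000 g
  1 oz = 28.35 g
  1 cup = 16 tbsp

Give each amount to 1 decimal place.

ground beef: 11.3 oz; quinoa: 4.7 tbsp; soy sauce: 5.8 mL; butter: 3.5 oz

Scaling factor: 14/12 = 7/6.
ground beef: 275 g × 7/6 ÷ 28.35 g/oz ≈ 11.3 oz
quinoa: 4 tbsp × 7/6 ≈ 4.7 tbsp
soy sauce: 1 tsp × 7/6 × 5 mL/tsp ≈ 5.8 mL
butter: 3 oz × 7/6 = 3.5 oz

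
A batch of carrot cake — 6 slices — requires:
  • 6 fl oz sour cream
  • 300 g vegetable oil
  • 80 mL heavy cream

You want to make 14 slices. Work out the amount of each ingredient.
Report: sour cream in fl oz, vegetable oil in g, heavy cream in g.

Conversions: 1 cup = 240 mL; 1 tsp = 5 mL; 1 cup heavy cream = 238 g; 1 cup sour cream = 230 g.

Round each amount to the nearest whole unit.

sour cream: 14 fl oz; vegetable oil: 700 g; heavy cream: 185 g

Scaling factor: 14/6 = 7/3.
sour cream: 6 fl oz × 7/3 = 14 fl oz
vegetable oil: 300 g × 7/3 = 700 g
heavy cream: 80 mL × 7/3 ÷ 240 mL/cup × 238 g/cup ≈ 185 g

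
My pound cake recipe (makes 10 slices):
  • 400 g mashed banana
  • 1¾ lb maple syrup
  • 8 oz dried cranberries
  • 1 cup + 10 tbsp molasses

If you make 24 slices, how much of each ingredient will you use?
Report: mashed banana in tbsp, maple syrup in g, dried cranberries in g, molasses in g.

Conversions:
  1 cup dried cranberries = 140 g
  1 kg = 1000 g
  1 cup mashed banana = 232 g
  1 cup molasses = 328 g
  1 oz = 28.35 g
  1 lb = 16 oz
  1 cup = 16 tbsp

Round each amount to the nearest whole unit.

Scaling factor: 24/10 = 12/5 = 2.4.
mashed banana: 400 g × 12/5 ÷ 232 g/cup × 16 tbsp/cup ≈ 66 tbsp
maple syrup: 1.75 lb × 12/5 × 16 oz/lb × 28.35 g/oz ≈ 1905 g
dried cranberries: 8 oz × 12/5 × 28.35 g/oz ≈ 544 g
molasses: (1 cup + 10 tbsp = 1.625 cup) × 12/5 × 328 g/cup ≈ 1279 g

mashed banana: 66 tbsp; maple syrup: 1905 g; dried cranberries: 544 g; molasses: 1279 g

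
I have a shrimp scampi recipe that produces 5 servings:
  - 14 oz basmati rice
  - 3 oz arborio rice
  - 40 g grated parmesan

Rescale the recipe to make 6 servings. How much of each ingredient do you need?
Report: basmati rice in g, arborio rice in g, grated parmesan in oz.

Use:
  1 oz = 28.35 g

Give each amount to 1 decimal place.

Scaling factor: 6/5 = 1.2.
basmati rice: 14 oz × 6/5 × 28.35 g/oz ≈ 476.3 g
arborio rice: 3 oz × 6/5 × 28.35 g/oz ≈ 102.1 g
grated parmesan: 40 g × 6/5 ÷ 28.35 g/oz ≈ 1.7 oz

basmati rice: 476.3 g; arborio rice: 102.1 g; grated parmesan: 1.7 oz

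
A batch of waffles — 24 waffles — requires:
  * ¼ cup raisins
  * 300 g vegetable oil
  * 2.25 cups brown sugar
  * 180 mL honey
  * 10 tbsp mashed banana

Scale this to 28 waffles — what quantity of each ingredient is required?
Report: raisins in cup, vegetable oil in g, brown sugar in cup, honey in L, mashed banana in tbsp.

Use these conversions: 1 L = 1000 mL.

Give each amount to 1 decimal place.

raisins: 0.3 cup; vegetable oil: 350.0 g; brown sugar: 2.6 cup; honey: 0.2 L; mashed banana: 11.7 tbsp

Scaling factor: 28/24 = 7/6.
raisins: 0.25 cup × 7/6 ≈ 0.3 cup
vegetable oil: 300 g × 7/6 = 350.0 g
brown sugar: 2.25 cup × 7/6 ≈ 2.6 cup
honey: 180 mL × 7/6 ÷ 1000 mL/L ≈ 0.2 L
mashed banana: 10 tbsp × 7/6 ≈ 11.7 tbsp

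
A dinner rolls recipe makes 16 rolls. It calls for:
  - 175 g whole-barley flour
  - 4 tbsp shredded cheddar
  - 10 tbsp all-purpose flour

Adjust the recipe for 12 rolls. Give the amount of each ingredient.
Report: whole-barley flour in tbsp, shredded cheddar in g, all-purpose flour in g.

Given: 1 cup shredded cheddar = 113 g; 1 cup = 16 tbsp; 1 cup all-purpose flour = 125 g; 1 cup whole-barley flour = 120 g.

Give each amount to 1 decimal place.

Scaling factor: 12/16 = 3/4 = 0.75.
whole-barley flour: 175 g × 3/4 ÷ 120 g/cup × 16 tbsp/cup = 17.5 tbsp
shredded cheddar: 4 tbsp × 3/4 ÷ 16 tbsp/cup × 113 g/cup ≈ 21.2 g
all-purpose flour: 10 tbsp × 3/4 ÷ 16 tbsp/cup × 125 g/cup ≈ 58.6 g

whole-barley flour: 17.5 tbsp; shredded cheddar: 21.2 g; all-purpose flour: 58.6 g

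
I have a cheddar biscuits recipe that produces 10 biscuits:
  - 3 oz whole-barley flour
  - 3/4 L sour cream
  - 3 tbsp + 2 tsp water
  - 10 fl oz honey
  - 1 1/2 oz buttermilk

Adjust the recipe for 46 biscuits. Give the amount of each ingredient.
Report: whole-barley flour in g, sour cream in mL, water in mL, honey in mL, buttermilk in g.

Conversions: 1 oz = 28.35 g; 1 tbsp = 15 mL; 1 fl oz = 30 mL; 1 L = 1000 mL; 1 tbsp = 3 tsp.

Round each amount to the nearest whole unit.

Scaling factor: 46/10 = 23/5 = 4.6.
whole-barley flour: 3 oz × 23/5 × 28.35 g/oz ≈ 391 g
sour cream: 0.75 L × 23/5 × 1000 mL/L = 3450 mL
water: (3 tbsp + 2 tsp = 11/3 tbsp) × 23/5 × 15 mL/tbsp = 253 mL
honey: 10 fl oz × 23/5 × 30 mL/fl oz = 1380 mL
buttermilk: 1.5 oz × 23/5 × 28.35 g/oz ≈ 196 g

whole-barley flour: 391 g; sour cream: 3450 mL; water: 253 mL; honey: 1380 mL; buttermilk: 196 g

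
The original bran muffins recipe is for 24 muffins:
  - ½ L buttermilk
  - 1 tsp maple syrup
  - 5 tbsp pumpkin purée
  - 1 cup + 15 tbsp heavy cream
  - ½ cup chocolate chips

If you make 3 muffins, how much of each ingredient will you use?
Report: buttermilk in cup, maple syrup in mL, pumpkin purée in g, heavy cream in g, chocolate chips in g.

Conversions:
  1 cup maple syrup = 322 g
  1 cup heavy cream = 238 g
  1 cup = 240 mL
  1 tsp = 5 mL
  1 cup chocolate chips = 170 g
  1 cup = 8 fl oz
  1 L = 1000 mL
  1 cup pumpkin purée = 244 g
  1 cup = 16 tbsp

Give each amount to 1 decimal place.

buttermilk: 0.3 cup; maple syrup: 0.6 mL; pumpkin purée: 9.5 g; heavy cream: 57.6 g; chocolate chips: 10.6 g

Scaling factor: 3/24 = 1/8 = 0.125.
buttermilk: 0.5 L × 1/8 × 1000 mL/L ÷ 240 mL/cup ≈ 0.3 cup
maple syrup: 1 tsp × 1/8 × 5 mL/tsp ≈ 0.6 mL
pumpkin purée: 5 tbsp × 1/8 ÷ 16 tbsp/cup × 244 g/cup ≈ 9.5 g
heavy cream: (1 cup + 15 tbsp = 1.9375 cup) × 1/8 × 238 g/cup ≈ 57.6 g
chocolate chips: 0.5 cup × 1/8 × 170 g/cup ≈ 10.6 g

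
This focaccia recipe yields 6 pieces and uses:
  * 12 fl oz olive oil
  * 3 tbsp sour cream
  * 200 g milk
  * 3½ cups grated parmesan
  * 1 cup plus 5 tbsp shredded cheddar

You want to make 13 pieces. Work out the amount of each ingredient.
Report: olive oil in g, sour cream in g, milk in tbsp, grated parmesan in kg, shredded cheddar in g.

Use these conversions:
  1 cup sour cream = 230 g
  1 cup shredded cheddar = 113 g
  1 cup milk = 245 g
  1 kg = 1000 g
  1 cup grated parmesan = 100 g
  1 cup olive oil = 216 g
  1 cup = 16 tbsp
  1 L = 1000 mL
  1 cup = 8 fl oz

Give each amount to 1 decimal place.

olive oil: 702.0 g; sour cream: 93.4 g; milk: 28.3 tbsp; grated parmesan: 0.8 kg; shredded cheddar: 321.3 g

Scaling factor: 13/6.
olive oil: 12 fl oz × 13/6 ÷ 8 fl oz/cup × 216 g/cup = 702.0 g
sour cream: 3 tbsp × 13/6 ÷ 16 tbsp/cup × 230 g/cup ≈ 93.4 g
milk: 200 g × 13/6 ÷ 245 g/cup × 16 tbsp/cup ≈ 28.3 tbsp
grated parmesan: 3.5 cup × 13/6 × 100 g/cup ÷ 1000 g/kg ≈ 0.8 kg
shredded cheddar: (1 cup + 5 tbsp = 1.3125 cup) × 13/6 × 113 g/cup ≈ 321.3 g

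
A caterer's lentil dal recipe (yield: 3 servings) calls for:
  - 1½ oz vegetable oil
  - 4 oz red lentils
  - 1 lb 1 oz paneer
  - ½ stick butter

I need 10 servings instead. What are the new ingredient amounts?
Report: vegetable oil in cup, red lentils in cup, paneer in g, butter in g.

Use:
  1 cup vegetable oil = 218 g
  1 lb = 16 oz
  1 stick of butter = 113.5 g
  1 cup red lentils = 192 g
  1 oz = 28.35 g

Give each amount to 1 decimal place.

vegetable oil: 0.7 cup; red lentils: 2.0 cup; paneer: 1606.5 g; butter: 189.2 g

Scaling factor: 10/3.
vegetable oil: 1.5 oz × 10/3 × 28.35 g/oz ÷ 218 g/cup ≈ 0.7 cup
red lentils: 4 oz × 10/3 × 28.35 g/oz ÷ 192 g/cup ≈ 2.0 cup
paneer: (1 lb + 1 oz = 1.0625 lb) × 10/3 × 16 oz/lb × 28.35 g/oz = 1606.5 g
butter: 0.5 stick × 10/3 × 113.5 g/stick ≈ 189.2 g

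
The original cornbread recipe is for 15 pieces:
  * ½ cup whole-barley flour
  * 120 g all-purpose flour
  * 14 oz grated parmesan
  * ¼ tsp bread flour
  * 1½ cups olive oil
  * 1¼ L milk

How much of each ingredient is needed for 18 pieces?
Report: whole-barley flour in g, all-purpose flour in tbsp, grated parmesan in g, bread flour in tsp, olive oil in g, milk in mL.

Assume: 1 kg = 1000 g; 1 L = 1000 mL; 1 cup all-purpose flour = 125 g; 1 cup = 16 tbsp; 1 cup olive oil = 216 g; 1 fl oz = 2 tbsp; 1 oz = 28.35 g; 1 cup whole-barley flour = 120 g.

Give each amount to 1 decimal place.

Scaling factor: 18/15 = 6/5 = 1.2.
whole-barley flour: 0.5 cup × 6/5 × 120 g/cup = 72.0 g
all-purpose flour: 120 g × 6/5 ÷ 125 g/cup × 16 tbsp/cup ≈ 18.4 tbsp
grated parmesan: 14 oz × 6/5 × 28.35 g/oz ≈ 476.3 g
bread flour: 0.25 tsp × 6/5 = 0.3 tsp
olive oil: 1.5 cup × 6/5 × 216 g/cup = 388.8 g
milk: 1.25 L × 6/5 × 1000 mL/L = 1500.0 mL

whole-barley flour: 72.0 g; all-purpose flour: 18.4 tbsp; grated parmesan: 476.3 g; bread flour: 0.3 tsp; olive oil: 388.8 g; milk: 1500.0 mL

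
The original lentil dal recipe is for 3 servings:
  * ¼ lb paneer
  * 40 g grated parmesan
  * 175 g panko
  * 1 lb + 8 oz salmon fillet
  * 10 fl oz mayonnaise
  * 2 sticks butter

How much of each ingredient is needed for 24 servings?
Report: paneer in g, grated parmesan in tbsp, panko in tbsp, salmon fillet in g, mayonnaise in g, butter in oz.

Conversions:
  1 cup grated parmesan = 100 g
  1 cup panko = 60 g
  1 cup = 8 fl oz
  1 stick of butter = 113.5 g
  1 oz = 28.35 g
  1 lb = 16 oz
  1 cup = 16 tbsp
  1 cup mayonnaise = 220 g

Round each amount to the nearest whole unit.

paneer: 907 g; grated parmesan: 51 tbsp; panko: 373 tbsp; salmon fillet: 5443 g; mayonnaise: 2200 g; butter: 64 oz

Scaling factor: 24/3 = 8.
paneer: 0.25 lb × 8 × 16 oz/lb × 28.35 g/oz ≈ 907 g
grated parmesan: 40 g × 8 ÷ 100 g/cup × 16 tbsp/cup ≈ 51 tbsp
panko: 175 g × 8 ÷ 60 g/cup × 16 tbsp/cup ≈ 373 tbsp
salmon fillet: (1 lb + 8 oz = 1.5 lb) × 8 × 16 oz/lb × 28.35 g/oz ≈ 5443 g
mayonnaise: 10 fl oz × 8 ÷ 8 fl oz/cup × 220 g/cup = 2200 g
butter: 2 stick × 8 × 113.5 g/stick ÷ 28.35 g/oz ≈ 64 oz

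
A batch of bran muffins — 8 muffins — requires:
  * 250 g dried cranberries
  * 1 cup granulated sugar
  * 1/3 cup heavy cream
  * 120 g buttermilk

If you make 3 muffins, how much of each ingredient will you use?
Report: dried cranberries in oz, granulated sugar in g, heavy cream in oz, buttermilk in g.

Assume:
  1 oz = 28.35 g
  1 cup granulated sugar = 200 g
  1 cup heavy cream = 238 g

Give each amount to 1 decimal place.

Scaling factor: 3/8 = 0.375.
dried cranberries: 250 g × 3/8 ÷ 28.35 g/oz ≈ 3.3 oz
granulated sugar: 1 cup × 3/8 × 200 g/cup = 75.0 g
heavy cream: 1/3 cup × 3/8 × 238 g/cup ÷ 28.35 g/oz ≈ 1.0 oz
buttermilk: 120 g × 3/8 = 45.0 g

dried cranberries: 3.3 oz; granulated sugar: 75.0 g; heavy cream: 1.0 oz; buttermilk: 45.0 g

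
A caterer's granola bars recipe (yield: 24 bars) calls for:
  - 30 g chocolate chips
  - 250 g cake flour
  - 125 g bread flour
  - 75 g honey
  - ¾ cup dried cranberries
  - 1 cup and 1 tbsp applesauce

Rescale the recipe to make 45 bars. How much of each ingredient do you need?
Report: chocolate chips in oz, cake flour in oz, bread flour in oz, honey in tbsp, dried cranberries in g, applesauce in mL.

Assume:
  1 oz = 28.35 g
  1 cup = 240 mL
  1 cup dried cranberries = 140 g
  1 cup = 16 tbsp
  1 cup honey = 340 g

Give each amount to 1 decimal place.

chocolate chips: 2.0 oz; cake flour: 16.5 oz; bread flour: 8.3 oz; honey: 6.6 tbsp; dried cranberries: 196.9 g; applesauce: 478.1 mL

Scaling factor: 45/24 = 15/8 = 1.875.
chocolate chips: 30 g × 15/8 ÷ 28.35 g/oz ≈ 2.0 oz
cake flour: 250 g × 15/8 ÷ 28.35 g/oz ≈ 16.5 oz
bread flour: 125 g × 15/8 ÷ 28.35 g/oz ≈ 8.3 oz
honey: 75 g × 15/8 ÷ 340 g/cup × 16 tbsp/cup ≈ 6.6 tbsp
dried cranberries: 0.75 cup × 15/8 × 140 g/cup ≈ 196.9 g
applesauce: (1 cup + 1 tbsp = 1.0625 cup) × 15/8 × 240 mL/cup ≈ 478.1 mL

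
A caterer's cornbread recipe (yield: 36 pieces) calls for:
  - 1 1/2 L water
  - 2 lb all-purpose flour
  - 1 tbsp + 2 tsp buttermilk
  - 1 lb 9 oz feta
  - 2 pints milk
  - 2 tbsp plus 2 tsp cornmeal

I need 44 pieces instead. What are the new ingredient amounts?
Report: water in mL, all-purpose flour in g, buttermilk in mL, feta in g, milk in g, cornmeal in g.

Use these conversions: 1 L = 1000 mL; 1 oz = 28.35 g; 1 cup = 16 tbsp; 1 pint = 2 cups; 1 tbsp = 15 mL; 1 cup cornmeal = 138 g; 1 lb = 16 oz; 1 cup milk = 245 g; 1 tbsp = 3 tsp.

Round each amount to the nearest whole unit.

water: 1833 mL; all-purpose flour: 1109 g; buttermilk: 31 mL; feta: 866 g; milk: 1198 g; cornmeal: 28 g

Scaling factor: 44/36 = 11/9.
water: 1.5 L × 11/9 × 1000 mL/L ≈ 1833 mL
all-purpose flour: 2 lb × 11/9 × 16 oz/lb × 28.35 g/oz ≈ 1109 g
buttermilk: (1 tbsp + 2 tsp = 5/3 tbsp) × 11/9 × 15 mL/tbsp ≈ 31 mL
feta: (1 lb + 9 oz = 1.5625 lb) × 11/9 × 16 oz/lb × 28.35 g/oz ≈ 866 g
milk: 2 pint × 11/9 × 2 cup/pint × 245 g/cup ≈ 1198 g
cornmeal: (2 tbsp + 2 tsp = 8/3 tbsp) × 11/9 ÷ 16 tbsp/cup × 138 g/cup ≈ 28 g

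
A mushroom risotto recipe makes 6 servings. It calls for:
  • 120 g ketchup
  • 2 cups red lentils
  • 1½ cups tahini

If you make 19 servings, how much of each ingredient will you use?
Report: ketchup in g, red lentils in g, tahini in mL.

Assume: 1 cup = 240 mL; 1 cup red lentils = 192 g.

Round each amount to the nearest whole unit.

ketchup: 380 g; red lentils: 1216 g; tahini: 1140 mL

Scaling factor: 19/6.
ketchup: 120 g × 19/6 = 380 g
red lentils: 2 cup × 19/6 × 192 g/cup = 1216 g
tahini: 1.5 cup × 19/6 × 240 mL/cup = 1140 mL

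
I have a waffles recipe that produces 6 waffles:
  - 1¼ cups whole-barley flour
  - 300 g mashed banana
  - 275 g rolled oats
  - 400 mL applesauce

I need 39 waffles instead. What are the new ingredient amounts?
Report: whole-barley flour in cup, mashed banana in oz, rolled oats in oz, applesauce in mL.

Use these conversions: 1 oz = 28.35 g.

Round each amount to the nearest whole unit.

whole-barley flour: 8 cup; mashed banana: 69 oz; rolled oats: 63 oz; applesauce: 2600 mL

Scaling factor: 39/6 = 13/2 = 6.5.
whole-barley flour: 1.25 cup × 13/2 ≈ 8 cup
mashed banana: 300 g × 13/2 ÷ 28.35 g/oz ≈ 69 oz
rolled oats: 275 g × 13/2 ÷ 28.35 g/oz ≈ 63 oz
applesauce: 400 mL × 13/2 = 2600 mL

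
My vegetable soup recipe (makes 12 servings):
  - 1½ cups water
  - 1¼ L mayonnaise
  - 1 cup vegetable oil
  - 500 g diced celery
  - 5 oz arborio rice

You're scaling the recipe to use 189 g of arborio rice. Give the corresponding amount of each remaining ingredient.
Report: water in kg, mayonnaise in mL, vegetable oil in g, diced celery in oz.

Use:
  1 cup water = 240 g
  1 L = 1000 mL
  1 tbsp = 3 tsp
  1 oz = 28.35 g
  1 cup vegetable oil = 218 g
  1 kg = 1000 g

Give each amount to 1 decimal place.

water: 0.5 kg; mayonnaise: 1666.7 mL; vegetable oil: 290.7 g; diced celery: 23.5 oz

The original recipe has 141.75 g of arborio rice, so the scaling factor is 189 ÷ 141.75 = 4/3.
water: 1.5 cup × 4/3 × 240 g/cup ÷ 1000 g/kg ≈ 0.5 kg
mayonnaise: 1.25 L × 4/3 × 1000 mL/L ≈ 1666.7 mL
vegetable oil: 1 cup × 4/3 × 218 g/cup ≈ 290.7 g
diced celery: 500 g × 4/3 ÷ 28.35 g/oz ≈ 23.5 oz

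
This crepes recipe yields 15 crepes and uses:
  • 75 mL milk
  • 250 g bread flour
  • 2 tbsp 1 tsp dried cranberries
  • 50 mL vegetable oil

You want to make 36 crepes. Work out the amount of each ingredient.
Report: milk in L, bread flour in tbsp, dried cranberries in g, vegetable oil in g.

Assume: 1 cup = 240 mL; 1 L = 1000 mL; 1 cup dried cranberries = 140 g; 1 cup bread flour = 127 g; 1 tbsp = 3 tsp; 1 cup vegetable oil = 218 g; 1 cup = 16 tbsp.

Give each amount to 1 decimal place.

milk: 0.2 L; bread flour: 75.6 tbsp; dried cranberries: 49.0 g; vegetable oil: 109.0 g

Scaling factor: 36/15 = 12/5 = 2.4.
milk: 75 mL × 12/5 ÷ 1000 mL/L ≈ 0.2 L
bread flour: 250 g × 12/5 ÷ 127 g/cup × 16 tbsp/cup ≈ 75.6 tbsp
dried cranberries: (2 tbsp + 1 tsp = 7/3 tbsp) × 12/5 ÷ 16 tbsp/cup × 140 g/cup = 49.0 g
vegetable oil: 50 mL × 12/5 ÷ 240 mL/cup × 218 g/cup = 109.0 g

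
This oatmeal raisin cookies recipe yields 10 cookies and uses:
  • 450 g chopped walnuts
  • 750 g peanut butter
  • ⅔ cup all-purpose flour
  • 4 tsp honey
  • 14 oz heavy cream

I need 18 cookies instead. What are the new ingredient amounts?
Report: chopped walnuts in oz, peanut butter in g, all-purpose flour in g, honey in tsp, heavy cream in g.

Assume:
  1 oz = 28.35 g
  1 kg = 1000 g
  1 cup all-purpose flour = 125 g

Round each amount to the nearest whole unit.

Scaling factor: 18/10 = 9/5 = 1.8.
chopped walnuts: 450 g × 9/5 ÷ 28.35 g/oz ≈ 29 oz
peanut butter: 750 g × 9/5 = 1350 g
all-purpose flour: 2/3 cup × 9/5 × 125 g/cup = 150 g
honey: 4 tsp × 9/5 ≈ 7 tsp
heavy cream: 14 oz × 9/5 × 28.35 g/oz ≈ 714 g

chopped walnuts: 29 oz; peanut butter: 1350 g; all-purpose flour: 150 g; honey: 7 tsp; heavy cream: 714 g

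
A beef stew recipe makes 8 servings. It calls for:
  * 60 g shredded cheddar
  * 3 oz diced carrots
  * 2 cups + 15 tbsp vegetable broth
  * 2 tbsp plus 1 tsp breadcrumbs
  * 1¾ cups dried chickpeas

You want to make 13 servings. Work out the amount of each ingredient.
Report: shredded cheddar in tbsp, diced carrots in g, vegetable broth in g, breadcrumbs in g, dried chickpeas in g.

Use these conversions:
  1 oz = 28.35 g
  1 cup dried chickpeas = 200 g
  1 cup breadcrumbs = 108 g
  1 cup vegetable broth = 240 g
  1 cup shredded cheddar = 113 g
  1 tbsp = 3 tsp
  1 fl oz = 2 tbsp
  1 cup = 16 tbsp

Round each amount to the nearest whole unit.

Scaling factor: 13/8 = 1.625.
shredded cheddar: 60 g × 13/8 ÷ 113 g/cup × 16 tbsp/cup ≈ 14 tbsp
diced carrots: 3 oz × 13/8 × 28.35 g/oz ≈ 138 g
vegetable broth: (2 cup + 15 tbsp = 2.9375 cup) × 13/8 × 240 g/cup ≈ 1146 g
breadcrumbs: (2 tbsp + 1 tsp = 7/3 tbsp) × 13/8 ÷ 16 tbsp/cup × 108 g/cup ≈ 26 g
dried chickpeas: 1.75 cup × 13/8 × 200 g/cup ≈ 569 g

shredded cheddar: 14 tbsp; diced carrots: 138 g; vegetable broth: 1146 g; breadcrumbs: 26 g; dried chickpeas: 569 g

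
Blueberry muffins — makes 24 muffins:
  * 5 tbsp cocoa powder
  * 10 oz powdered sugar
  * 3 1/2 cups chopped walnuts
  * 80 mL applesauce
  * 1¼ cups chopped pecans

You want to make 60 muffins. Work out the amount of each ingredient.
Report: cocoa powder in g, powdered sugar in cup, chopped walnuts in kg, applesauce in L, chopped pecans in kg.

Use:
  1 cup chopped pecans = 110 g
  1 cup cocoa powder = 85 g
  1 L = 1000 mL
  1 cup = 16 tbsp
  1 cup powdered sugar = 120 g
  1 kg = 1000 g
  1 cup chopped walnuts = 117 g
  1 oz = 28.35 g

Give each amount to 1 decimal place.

cocoa powder: 66.4 g; powdered sugar: 5.9 cup; chopped walnuts: 1.0 kg; applesauce: 0.2 L; chopped pecans: 0.3 kg

Scaling factor: 60/24 = 5/2 = 2.5.
cocoa powder: 5 tbsp × 5/2 ÷ 16 tbsp/cup × 85 g/cup ≈ 66.4 g
powdered sugar: 10 oz × 5/2 × 28.35 g/oz ÷ 120 g/cup ≈ 5.9 cup
chopped walnuts: 3.5 cup × 5/2 × 117 g/cup ÷ 1000 g/kg ≈ 1.0 kg
applesauce: 80 mL × 5/2 ÷ 1000 mL/L = 0.2 L
chopped pecans: 1.25 cup × 5/2 × 110 g/cup ÷ 1000 g/kg ≈ 0.3 kg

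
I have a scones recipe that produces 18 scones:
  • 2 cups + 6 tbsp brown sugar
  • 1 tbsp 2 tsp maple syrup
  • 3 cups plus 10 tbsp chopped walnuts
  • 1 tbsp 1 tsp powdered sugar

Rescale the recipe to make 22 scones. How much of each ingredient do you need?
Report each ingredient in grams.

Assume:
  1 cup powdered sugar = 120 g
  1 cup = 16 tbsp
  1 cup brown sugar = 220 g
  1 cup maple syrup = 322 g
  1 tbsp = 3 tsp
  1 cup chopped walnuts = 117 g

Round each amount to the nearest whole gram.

brown sugar: 639 g; maple syrup: 41 g; chopped walnuts: 518 g; powdered sugar: 12 g

Scaling factor: 22/18 = 11/9.
brown sugar: (2 cup + 6 tbsp = 2.375 cup) × 11/9 × 220 g/cup ≈ 639 g
maple syrup: (1 tbsp + 2 tsp = 5/3 tbsp) × 11/9 ÷ 16 tbsp/cup × 322 g/cup ≈ 41 g
chopped walnuts: (3 cup + 10 tbsp = 3.625 cup) × 11/9 × 117 g/cup ≈ 518 g
powdered sugar: (1 tbsp + 1 tsp = 4/3 tbsp) × 11/9 ÷ 16 tbsp/cup × 120 g/cup ≈ 12 g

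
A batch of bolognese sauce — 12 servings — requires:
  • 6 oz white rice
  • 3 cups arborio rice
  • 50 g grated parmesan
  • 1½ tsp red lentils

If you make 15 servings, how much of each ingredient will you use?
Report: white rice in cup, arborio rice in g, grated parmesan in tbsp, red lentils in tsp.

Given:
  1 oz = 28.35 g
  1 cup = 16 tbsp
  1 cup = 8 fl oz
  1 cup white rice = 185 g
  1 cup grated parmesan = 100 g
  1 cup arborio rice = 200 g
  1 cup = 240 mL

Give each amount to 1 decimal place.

Scaling factor: 15/12 = 5/4 = 1.25.
white rice: 6 oz × 5/4 × 28.35 g/oz ÷ 185 g/cup ≈ 1.1 cup
arborio rice: 3 cup × 5/4 × 200 g/cup = 750.0 g
grated parmesan: 50 g × 5/4 ÷ 100 g/cup × 16 tbsp/cup = 10.0 tbsp
red lentils: 1.5 tsp × 5/4 ≈ 1.9 tsp

white rice: 1.1 cup; arborio rice: 750.0 g; grated parmesan: 10.0 tbsp; red lentils: 1.9 tsp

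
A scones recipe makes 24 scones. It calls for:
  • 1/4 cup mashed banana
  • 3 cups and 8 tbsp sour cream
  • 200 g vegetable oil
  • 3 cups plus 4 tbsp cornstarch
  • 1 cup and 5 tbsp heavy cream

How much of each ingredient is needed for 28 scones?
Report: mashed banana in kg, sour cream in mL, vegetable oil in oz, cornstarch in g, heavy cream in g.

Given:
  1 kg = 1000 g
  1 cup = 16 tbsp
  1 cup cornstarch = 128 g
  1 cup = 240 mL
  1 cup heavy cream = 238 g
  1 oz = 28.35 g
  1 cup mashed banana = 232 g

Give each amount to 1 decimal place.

Scaling factor: 28/24 = 7/6.
mashed banana: 0.25 cup × 7/6 × 232 g/cup ÷ 1000 g/kg ≈ 0.1 kg
sour cream: (3 cup + 8 tbsp = 3.5 cup) × 7/6 × 240 mL/cup = 980.0 mL
vegetable oil: 200 g × 7/6 ÷ 28.35 g/oz ≈ 8.2 oz
cornstarch: (3 cup + 4 tbsp = 3.25 cup) × 7/6 × 128 g/cup ≈ 485.3 g
heavy cream: (1 cup + 5 tbsp = 1.3125 cup) × 7/6 × 238 g/cup ≈ 364.4 g

mashed banana: 0.1 kg; sour cream: 980.0 mL; vegetable oil: 8.2 oz; cornstarch: 485.3 g; heavy cream: 364.4 g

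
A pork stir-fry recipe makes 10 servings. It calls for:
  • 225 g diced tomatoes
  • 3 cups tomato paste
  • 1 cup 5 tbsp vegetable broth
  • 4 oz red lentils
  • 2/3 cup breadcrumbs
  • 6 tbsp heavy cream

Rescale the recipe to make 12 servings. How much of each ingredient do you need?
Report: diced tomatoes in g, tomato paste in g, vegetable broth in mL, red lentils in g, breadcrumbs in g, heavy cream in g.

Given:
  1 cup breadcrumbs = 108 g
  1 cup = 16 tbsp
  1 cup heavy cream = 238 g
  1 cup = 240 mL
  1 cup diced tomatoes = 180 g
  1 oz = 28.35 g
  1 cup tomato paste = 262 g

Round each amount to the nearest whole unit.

diced tomatoes: 270 g; tomato paste: 943 g; vegetable broth: 378 mL; red lentils: 136 g; breadcrumbs: 86 g; heavy cream: 107 g

Scaling factor: 12/10 = 6/5 = 1.2.
diced tomatoes: 225 g × 6/5 = 270 g
tomato paste: 3 cup × 6/5 × 262 g/cup ≈ 943 g
vegetable broth: (1 cup + 5 tbsp = 1.3125 cup) × 6/5 × 240 mL/cup = 378 mL
red lentils: 4 oz × 6/5 × 28.35 g/oz ≈ 136 g
breadcrumbs: 2/3 cup × 6/5 × 108 g/cup ≈ 86 g
heavy cream: 6 tbsp × 6/5 ÷ 16 tbsp/cup × 238 g/cup ≈ 107 g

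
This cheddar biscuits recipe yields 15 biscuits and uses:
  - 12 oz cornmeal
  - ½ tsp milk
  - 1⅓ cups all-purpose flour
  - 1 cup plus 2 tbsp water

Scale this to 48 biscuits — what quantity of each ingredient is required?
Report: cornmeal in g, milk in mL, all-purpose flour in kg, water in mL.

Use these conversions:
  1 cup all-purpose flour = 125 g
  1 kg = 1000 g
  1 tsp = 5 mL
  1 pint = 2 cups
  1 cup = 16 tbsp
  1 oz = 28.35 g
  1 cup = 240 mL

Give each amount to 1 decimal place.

cornmeal: 1088.6 g; milk: 8.0 mL; all-purpose flour: 0.5 kg; water: 864.0 mL

Scaling factor: 48/15 = 16/5 = 3.2.
cornmeal: 12 oz × 16/5 × 28.35 g/oz ≈ 1088.6 g
milk: 0.5 tsp × 16/5 × 5 mL/tsp = 8.0 mL
all-purpose flour: 4/3 cup × 16/5 × 125 g/cup ÷ 1000 g/kg ≈ 0.5 kg
water: (1 cup + 2 tbsp = 1.125 cup) × 16/5 × 240 mL/cup = 864.0 mL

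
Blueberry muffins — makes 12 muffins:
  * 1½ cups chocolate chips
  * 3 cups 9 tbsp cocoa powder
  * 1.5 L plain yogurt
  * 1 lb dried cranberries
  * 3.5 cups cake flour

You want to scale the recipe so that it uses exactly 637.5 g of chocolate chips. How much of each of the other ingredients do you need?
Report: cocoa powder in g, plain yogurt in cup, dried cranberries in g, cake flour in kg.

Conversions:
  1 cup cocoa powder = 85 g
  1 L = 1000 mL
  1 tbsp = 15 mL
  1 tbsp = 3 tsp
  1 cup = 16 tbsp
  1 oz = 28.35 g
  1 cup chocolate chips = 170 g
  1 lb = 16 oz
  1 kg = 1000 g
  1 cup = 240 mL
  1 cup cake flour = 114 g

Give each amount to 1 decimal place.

The original recipe has 255 g of chocolate chips, so the scaling factor is 637.5 ÷ 255 = 5/2 = 2.5.
cocoa powder: (3 cup + 9 tbsp = 3.5625 cup) × 5/2 × 85 g/cup ≈ 757.0 g
plain yogurt: 1.5 L × 5/2 × 1000 mL/L ÷ 240 mL/cup ≈ 15.6 cup
dried cranberries: 1 lb × 5/2 × 16 oz/lb × 28.35 g/oz = 1134.0 g
cake flour: 3.5 cup × 5/2 × 114 g/cup ÷ 1000 g/kg ≈ 1.0 kg

cocoa powder: 757.0 g; plain yogurt: 15.6 cup; dried cranberries: 1134.0 g; cake flour: 1.0 kg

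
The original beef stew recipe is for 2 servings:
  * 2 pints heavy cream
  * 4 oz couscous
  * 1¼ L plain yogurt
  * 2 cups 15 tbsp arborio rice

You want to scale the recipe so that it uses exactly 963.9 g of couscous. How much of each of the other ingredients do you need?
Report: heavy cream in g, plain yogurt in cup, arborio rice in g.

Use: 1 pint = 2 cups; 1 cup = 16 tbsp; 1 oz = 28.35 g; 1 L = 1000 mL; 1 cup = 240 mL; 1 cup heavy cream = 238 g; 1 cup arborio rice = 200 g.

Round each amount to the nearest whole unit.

heavy cream: 8092 g; plain yogurt: 44 cup; arborio rice: 4994 g

The original recipe has 113.4 g of couscous, so the scaling factor is 963.9 ÷ 113.4 = 17/2 = 8.5.
heavy cream: 2 pint × 17/2 × 2 cup/pint × 238 g/cup = 8092 g
plain yogurt: 1.25 L × 17/2 × 1000 mL/L ÷ 240 mL/cup ≈ 44 cup
arborio rice: (2 cup + 15 tbsp = 2.9375 cup) × 17/2 × 200 g/cup ≈ 4994 g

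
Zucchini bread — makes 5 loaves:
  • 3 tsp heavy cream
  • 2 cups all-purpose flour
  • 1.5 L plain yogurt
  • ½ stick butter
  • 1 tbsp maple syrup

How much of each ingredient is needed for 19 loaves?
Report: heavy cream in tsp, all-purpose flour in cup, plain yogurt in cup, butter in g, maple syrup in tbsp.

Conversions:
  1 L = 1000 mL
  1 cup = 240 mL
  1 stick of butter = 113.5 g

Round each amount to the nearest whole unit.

heavy cream: 11 tsp; all-purpose flour: 8 cup; plain yogurt: 24 cup; butter: 216 g; maple syrup: 4 tbsp

Scaling factor: 19/5 = 3.8.
heavy cream: 3 tsp × 19/5 ≈ 11 tsp
all-purpose flour: 2 cup × 19/5 ≈ 8 cup
plain yogurt: 1.5 L × 19/5 × 1000 mL/L ÷ 240 mL/cup ≈ 24 cup
butter: 0.5 stick × 19/5 × 113.5 g/stick ≈ 216 g
maple syrup: 1 tbsp × 19/5 ≈ 4 tbsp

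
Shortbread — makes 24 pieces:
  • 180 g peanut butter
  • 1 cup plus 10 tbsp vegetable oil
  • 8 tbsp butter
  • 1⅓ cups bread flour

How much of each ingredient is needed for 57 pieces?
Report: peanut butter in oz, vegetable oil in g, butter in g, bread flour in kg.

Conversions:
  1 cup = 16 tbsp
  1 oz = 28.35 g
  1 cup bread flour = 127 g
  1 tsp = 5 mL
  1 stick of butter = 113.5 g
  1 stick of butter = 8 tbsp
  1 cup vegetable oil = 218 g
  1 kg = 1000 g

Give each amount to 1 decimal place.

Scaling factor: 57/24 = 19/8 = 2.375.
peanut butter: 180 g × 19/8 ÷ 28.35 g/oz ≈ 15.1 oz
vegetable oil: (1 cup + 10 tbsp = 1.625 cup) × 19/8 × 218 g/cup ≈ 841.3 g
butter: 8 tbsp × 19/8 ÷ 8 tbsp/stick × 113.5 g/stick ≈ 269.6 g
bread flour: 4/3 cup × 19/8 × 127 g/cup ÷ 1000 g/kg ≈ 0.4 kg

peanut butter: 15.1 oz; vegetable oil: 841.3 g; butter: 269.6 g; bread flour: 0.4 kg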